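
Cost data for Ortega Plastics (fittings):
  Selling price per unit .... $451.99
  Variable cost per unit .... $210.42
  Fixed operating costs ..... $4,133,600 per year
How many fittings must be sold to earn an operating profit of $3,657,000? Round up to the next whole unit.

Contribution margin per unit = $451.99 − $210.42 = $241.57.
Required volume = (fixed costs + target profit) ÷ CM = ($4,133,600 + $3,657,000) ÷ $241.57 = 32,249.87, so 32,250 fittings.

32,250 fittings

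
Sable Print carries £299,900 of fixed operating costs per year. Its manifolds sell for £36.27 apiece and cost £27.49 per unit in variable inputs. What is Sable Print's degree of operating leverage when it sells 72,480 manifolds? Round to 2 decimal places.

Contribution at this volume is 72,480 × £8.78 = £636,374.40.
Subtracting fixed costs: EBIT = £636,374.40 − £299,900 = £336,474.40.
DOL = contribution ÷ EBIT = £636,374.40 ÷ £336,474.40 = 1.8913.

1.89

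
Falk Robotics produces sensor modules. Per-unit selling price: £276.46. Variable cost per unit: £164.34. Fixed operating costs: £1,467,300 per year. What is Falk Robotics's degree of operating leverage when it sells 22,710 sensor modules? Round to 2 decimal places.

2.36

At 22,710 units, contribution = 22,710 × £112.12 = £2,546,245.20.
Subtracting fixed costs: EBIT = £2,546,245.20 − £1,467,300 = £1,078,945.20.
Degree of operating leverage = £2,546,245.20 / £1,078,945.20 = 2.3599.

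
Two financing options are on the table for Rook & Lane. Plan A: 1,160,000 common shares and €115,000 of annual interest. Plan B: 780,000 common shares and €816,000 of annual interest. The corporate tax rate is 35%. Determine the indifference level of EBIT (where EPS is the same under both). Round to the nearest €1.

Set EPS_A = EPS_B: (EBIT − €115,000)(1 − 0.35) ÷ 1,160,000 = (EBIT − €816,000)(1 − 0.35) ÷ 780,000.
The (1 − t) factor cancels: (EBIT − 115,000) × 780,000 = (EBIT − 816,000) × 1,160,000.
Solving, EBIT = (816,000·1,160,000 − 115,000·780,000) / (1,160,000 − 780,000) = 856,860,000,000 / 380,000 = 2,254,894.74.

€2,254,895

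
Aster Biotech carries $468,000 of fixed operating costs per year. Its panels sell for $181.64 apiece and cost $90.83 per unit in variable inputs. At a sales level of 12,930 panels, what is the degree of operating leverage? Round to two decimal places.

1.66

Contribution at this volume is 12,930 × $90.81 = $1,174,173.30.
Subtracting fixed costs: EBIT = $1,174,173.30 − $468,000 = $706,173.30.
Degree of operating leverage = $1,174,173.30 / $706,173.30 = 1.6627.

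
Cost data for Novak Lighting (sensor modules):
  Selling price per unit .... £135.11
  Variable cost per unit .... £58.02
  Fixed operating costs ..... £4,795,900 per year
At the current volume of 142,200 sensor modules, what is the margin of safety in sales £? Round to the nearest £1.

£10,807,219

Each unit contributes £135.11 − £58.02 = £77.09. Break-even units = £4,795,900 ÷ £77.09 = 62,211.70; break-even revenue = 62,211.70 × £135.11 = £8,405,422.87.
Actual sales revenue = 142,200 × £135.11 = £19,212,642.00.
Margin of safety = £19,212,642.00 − £8,405,422.87 = £10,807,219.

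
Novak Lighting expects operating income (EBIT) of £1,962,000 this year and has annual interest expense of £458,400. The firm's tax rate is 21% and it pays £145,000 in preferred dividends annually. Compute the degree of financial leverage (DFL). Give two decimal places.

1.49

Interest = £458,400.00.
Pre-tax preferred-dividend burden = £145,000 ÷ (1 − 0.21) = £183,544.30.
DFL = EBIT ÷ [EBIT − I − D_p/(1−t)] = £1,962,000 ÷ [£1,962,000 − £458,400.00 − £183,544.30] = £1,962,000 ÷ £1,320,055.70 = 1.4863.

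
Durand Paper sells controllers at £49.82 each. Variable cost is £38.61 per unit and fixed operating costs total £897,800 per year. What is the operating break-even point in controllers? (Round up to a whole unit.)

80,090 controllers

Contribution margin per unit = £49.82 − £38.61 = £11.21.
Break-even Q = £897,800 / £11.21 = 80,089.21 → 80,090 controllers.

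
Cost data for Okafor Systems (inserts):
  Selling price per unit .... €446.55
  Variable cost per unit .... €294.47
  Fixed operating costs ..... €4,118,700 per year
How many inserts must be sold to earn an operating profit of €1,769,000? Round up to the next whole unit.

38,715 inserts

Each unit contributes €446.55 − €294.47 = €152.08.
Required volume = (fixed costs + target profit) ÷ CM = (€4,118,700 + €1,769,000) ÷ €152.08 = 38,714.49, so 38,715 inserts.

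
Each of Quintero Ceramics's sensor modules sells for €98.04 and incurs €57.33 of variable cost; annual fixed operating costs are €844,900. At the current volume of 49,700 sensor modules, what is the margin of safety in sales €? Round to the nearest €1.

Each unit contributes €98.04 − €57.33 = €40.71. Break-even units = €844,900 ÷ €40.71 = 20,754.11; break-even revenue = 20,754.11 × €98.04 = €2,034,733.38.
Current sales = 49,700 × €98.04 = €4,872,588.00.
Margin of safety = €4,872,588.00 − €2,034,733.38 = €2,837,855.

€2,837,855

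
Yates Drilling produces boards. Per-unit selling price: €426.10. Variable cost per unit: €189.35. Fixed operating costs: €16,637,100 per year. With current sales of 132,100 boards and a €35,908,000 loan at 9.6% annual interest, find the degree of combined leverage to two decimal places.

At 132,100 units, contribution = 132,100 × €236.75 = €31,274,675.00.
Subtracting fixed costs: EBIT = €31,274,675.00 − €16,637,100 = €14,637,575.00. Interest = €3,447,168.00, so EBIT − I = €11,190,407.00.
Degree of total leverage = total CM / (EBIT − interest) = €31,274,675.00 / €11,190,407.00 = 2.7948.

2.79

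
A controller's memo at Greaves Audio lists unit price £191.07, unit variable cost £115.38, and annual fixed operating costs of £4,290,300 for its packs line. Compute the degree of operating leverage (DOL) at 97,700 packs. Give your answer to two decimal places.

2.38

Total contribution margin = 97,700 × £75.69 = £7,394,913.00.
EBIT = £7,394,913.00 − £4,290,300 = £3,104,613.00.
Degree of operating leverage = £7,394,913.00 / £3,104,613.00 = 2.3819.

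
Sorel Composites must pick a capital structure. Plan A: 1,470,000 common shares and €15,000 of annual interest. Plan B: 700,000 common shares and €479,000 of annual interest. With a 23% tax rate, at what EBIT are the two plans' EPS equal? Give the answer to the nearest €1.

€900,818

At indifference, (EBIT − 15,000)(1 − t)/1,470,000 = (EBIT − 479,000)(1 − t)/700,000.
The (1 − t) factor cancels: (EBIT − 15,000) × 700,000 = (EBIT − 479,000) × 1,470,000.
Solving, EBIT = (479,000·1,470,000 − 15,000·700,000) / (1,470,000 − 700,000) = 693,630,000,000 / 770,000 = 900,818.18.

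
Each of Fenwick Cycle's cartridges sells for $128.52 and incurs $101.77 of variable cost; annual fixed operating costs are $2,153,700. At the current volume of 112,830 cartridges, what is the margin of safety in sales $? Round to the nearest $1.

Each unit contributes $128.52 − $101.77 = $26.75. Break-even units = $2,153,700 ÷ $26.75 = 80,512.15; break-even revenue = 80,512.15 × $128.52 = $10,347,421.46.
Current sales = 112,830 × $128.52 = $14,500,911.60.
Margin of safety = $14,500,911.60 − $10,347,421.46 = $4,153,490.

$4,153,490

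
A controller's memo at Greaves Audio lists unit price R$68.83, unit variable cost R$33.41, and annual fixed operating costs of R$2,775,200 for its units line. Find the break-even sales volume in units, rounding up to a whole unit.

Unit CM = price − variable cost = R$68.83 − R$33.41 = R$35.42.
Units to break even: R$2,775,200 ÷ R$35.42 = 78,351.21, rounded up to 78,352.

78,352 units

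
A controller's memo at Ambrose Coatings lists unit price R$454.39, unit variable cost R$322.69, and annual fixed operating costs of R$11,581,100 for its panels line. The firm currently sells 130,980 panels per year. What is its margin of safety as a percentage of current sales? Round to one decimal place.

32.9%

Contribution margin per unit = R$454.39 − R$322.69 = R$131.70. Break-even units = R$11,581,100 ÷ R$131.70 = 87,935.46; break-even revenue = 87,935.46 × R$454.39 = R$39,956,993.39.
Actual sales revenue = 130,980 × R$454.39 = R$59,516,002.20.
Margin of safety = (R$59,516,002.20 − R$39,956,993.39) ÷ R$59,516,002.20 = 32.9%.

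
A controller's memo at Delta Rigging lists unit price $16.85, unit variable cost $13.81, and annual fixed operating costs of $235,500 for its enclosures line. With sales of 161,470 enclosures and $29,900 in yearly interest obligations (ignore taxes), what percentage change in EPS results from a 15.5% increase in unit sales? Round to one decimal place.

At 161,470 units, contribution = 161,470 × $3.04 = $490,868.80.
EBIT = $490,868.80 − $235,500 = $255,368.80.
After interest of $29,900.00, pre-tax earnings = $225,468.80.
Degree of combined leverage = contribution ÷ (EBIT − I) = $490,868.80 ÷ $225,468.80 = 2.1771.
%ΔEPS = DCL × %ΔSales = 2.1771 × +15.5% = +33.7%.

+33.7%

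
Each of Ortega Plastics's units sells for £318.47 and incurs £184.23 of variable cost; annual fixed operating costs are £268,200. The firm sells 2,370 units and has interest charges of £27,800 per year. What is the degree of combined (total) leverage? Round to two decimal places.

At 2,370 units, contribution = 2,370 × £134.24 = £318,148.80.
EBIT = £318,148.80 − £268,200 = £49,948.80. Interest = £27,800.00.
DOL = £318,148.80 ÷ £49,948.80 = 6.3695; DFL = £49,948.80 ÷ £22,148.80 = 2.2551.
Combined leverage = 6.3695 × 2.2551 = 14.3639.

14.36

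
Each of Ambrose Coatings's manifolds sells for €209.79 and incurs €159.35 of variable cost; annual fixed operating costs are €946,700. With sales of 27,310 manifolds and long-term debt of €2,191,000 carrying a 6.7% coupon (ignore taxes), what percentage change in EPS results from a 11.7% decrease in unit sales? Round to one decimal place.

At 27,310 units, contribution = 27,310 × €50.44 = €1,377,516.40.
Operating income = contribution − fixed costs = €1,377,516.40 − €946,700 = €430,816.40.
Interest = €146,797.00, so EBIT − I = €284,019.40.
DCL = total CM / (EBIT − I) = €1,377,516.40 / €284,019.40 = 4.8501.
EPS therefore changes by 4.8501 × (-11.7%) = -56.7%.

-56.7%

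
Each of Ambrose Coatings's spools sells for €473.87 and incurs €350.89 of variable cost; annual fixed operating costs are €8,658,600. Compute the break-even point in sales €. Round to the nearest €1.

€33,363,561

CM per unit = €473.87 − €350.89 = €122.98; CM ratio = €122.98 / €473.87 = 0.2595.
Break-even sales = FC ÷ CM ratio = €8,658,600 × €473.87 / €122.98 = €33,363,561.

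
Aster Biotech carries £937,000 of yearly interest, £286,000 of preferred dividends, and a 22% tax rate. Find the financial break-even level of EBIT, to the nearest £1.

£1,303,667

Preferred dividends are paid after tax, so their pre-tax equivalent is £286,000 ÷ (1 − 0.22) = £366,666.67.
Financial break-even EBIT = interest + D_p ÷ (1 − t) = £937,000 + £366,666.67 = £1,303,666.67.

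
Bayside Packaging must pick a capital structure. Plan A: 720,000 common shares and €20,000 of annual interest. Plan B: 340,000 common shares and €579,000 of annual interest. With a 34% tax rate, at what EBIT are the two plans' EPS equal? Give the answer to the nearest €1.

€1,079,158

At indifference, (EBIT − 20,000)(1 − t)/720,000 = (EBIT − 579,000)(1 − t)/340,000.
Cancelling (1 − t) and cross-multiplying: 340,000·(EBIT − 20,000) = 720,000·(EBIT − 579,000).
Solving, EBIT = (579,000·720,000 − 20,000·340,000) / (720,000 − 340,000) = 410,080,000,000 / 380,000 = 1,079,157.89.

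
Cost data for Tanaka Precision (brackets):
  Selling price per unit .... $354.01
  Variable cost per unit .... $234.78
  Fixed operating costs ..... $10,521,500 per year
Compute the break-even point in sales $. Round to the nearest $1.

$31,239,757

Contribution margin per unit = $354.01 − $234.78 = $119.23, a CM ratio of $119.23 ÷ $354.01 = 0.3368.
Break-even revenue = fixed costs × price ÷ CM = $10,521,500 × $354.01 ÷ $119.23 = $31,239,757.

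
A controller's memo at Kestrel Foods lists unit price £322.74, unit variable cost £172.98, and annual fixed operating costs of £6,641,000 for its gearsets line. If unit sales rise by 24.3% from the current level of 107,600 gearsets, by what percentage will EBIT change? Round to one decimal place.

+41.3%

Contribution at this volume is 107,600 × £149.76 = £16,114,176.00.
EBIT = £16,114,176.00 − £6,641,000 = £9,473,176.00.
Degree of operating leverage = £16,114,176.00 / £9,473,176.00 = 1.7010.
So EBIT moves 1.7010 × (+24.3%) = +41.3%.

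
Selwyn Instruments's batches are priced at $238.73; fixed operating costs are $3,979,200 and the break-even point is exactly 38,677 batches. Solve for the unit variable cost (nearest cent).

$135.85

At break-even, FC = Q × (P − VC), so P − VC = $3,979,200 ÷ 38,677 = $102.8829.
Hence VC = price − CM = $238.73 − $102.8829 = $135.85.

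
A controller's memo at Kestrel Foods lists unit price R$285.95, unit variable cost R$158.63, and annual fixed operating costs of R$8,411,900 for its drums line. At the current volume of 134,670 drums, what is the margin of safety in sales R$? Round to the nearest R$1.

R$19,616,467

Unit CM = price − variable cost = R$285.95 − R$158.63 = R$127.32. Break-even units = R$8,411,900 ÷ R$127.32 = 66,068.96; break-even revenue = 66,068.96 × R$285.95 = R$18,892,419.14.
Current sales = 134,670 × R$285.95 = R$38,508,886.50.
Margin of safety = R$38,508,886.50 − R$18,892,419.14 = R$19,616,467.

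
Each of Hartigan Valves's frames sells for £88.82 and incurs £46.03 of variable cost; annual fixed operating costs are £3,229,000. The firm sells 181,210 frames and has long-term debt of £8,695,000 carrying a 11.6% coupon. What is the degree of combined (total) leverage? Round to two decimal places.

At 181,210 units, contribution = 181,210 × £42.79 = £7,753,975.90.
Subtracting fixed costs: EBIT = £7,753,975.90 − £3,229,000 = £4,524,975.90. Interest = £1,008,620.00, so EBIT − I = £3,516,355.90.
DCL = contribution ÷ (EBIT − I) = £7,753,975.90 ÷ £3,516,355.90 = 2.2051.

2.21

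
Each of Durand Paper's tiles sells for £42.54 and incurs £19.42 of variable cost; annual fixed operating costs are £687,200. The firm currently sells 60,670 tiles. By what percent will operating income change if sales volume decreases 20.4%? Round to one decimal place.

Contribution at this volume is 60,670 × £23.12 = £1,402,690.40.
EBIT = £1,402,690.40 − £687,200 = £715,490.40.
Degree of operating leverage = £1,402,690.40 / £715,490.40 = 1.9605.
Operating income changes by 1.9605 × -20.4% = -40.0%.

-40.0%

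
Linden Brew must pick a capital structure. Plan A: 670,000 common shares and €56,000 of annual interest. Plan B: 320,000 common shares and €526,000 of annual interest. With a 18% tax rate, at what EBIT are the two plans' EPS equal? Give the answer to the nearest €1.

Set EPS_A = EPS_B: (EBIT − €56,000)(1 − 0.18) ÷ 670,000 = (EBIT − €526,000)(1 − 0.18) ÷ 320,000.
Cancelling (1 − t) and cross-multiplying: 320,000·(EBIT − 56,000) = 670,000·(EBIT − 526,000).
Solving, EBIT = (526,000·670,000 − 56,000·320,000) / (670,000 − 320,000) = 334,500,000,000 / 350,000 = 955,714.29.

€955,714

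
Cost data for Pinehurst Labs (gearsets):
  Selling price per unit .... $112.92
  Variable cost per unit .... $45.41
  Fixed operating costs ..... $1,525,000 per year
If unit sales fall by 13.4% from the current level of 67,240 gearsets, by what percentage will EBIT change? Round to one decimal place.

-20.2%

At 67,240 units, contribution = 67,240 × $67.51 = $4,539,372.40.
Operating income = contribution − fixed costs = $4,539,372.40 − $1,525,000 = $3,014,372.40.
DOL = contribution ÷ EBIT = $4,539,372.40 ÷ $3,014,372.40 = 1.5059.
Operating income changes by 1.5059 × -13.4% = -20.2%.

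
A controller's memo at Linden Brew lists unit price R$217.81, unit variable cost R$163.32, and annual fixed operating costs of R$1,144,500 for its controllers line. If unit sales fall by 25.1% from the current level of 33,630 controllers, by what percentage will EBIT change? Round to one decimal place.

At 33,630 units, contribution = 33,630 × R$54.49 = R$1,832,498.70.
Subtracting fixed costs: EBIT = R$1,832,498.70 − R$1,144,500 = R$687,998.70.
Degree of operating leverage = R$1,832,498.70 / R$687,998.70 = 2.6635.
So EBIT moves 2.6635 × (-25.1%) = -66.9%.

-66.9%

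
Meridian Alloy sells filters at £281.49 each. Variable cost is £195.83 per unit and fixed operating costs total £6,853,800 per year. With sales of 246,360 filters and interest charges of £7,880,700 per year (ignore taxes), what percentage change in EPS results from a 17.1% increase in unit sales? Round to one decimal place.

Total contribution margin = 246,360 × £85.66 = £21,103,197.60.
EBIT = £21,103,197.60 − £6,853,800 = £14,249,397.60.
After interest of £7,880,700.00, pre-tax earnings = £6,368,697.60.
Degree of combined leverage = contribution ÷ (EBIT − I) = £21,103,197.60 ÷ £6,368,697.60 = 3.3136.
EPS therefore changes by 3.3136 × (+17.1%) = +56.7%.

+56.7%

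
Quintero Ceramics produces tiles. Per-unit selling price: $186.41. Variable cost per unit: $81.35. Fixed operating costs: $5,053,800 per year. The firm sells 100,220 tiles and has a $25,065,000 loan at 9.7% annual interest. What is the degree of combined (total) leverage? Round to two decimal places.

At 100,220 units, contribution = 100,220 × $105.06 = $10,529,113.20.
Subtracting fixed costs: EBIT = $10,529,113.20 − $5,053,800 = $5,475,313.20. Interest = $2,431,305.00, so EBIT − I = $3,044,008.20.
DCL = contribution ÷ (EBIT − I) = $10,529,113.20 ÷ $3,044,008.20 = 3.4590.

3.46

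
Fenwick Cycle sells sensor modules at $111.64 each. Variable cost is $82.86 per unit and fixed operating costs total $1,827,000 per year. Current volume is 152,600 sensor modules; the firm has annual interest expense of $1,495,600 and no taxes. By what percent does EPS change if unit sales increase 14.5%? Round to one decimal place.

Total contribution margin = 152,600 × $28.78 = $4,391,828.00.
EBIT = $4,391,828.00 − $1,827,000 = $2,564,828.00.
After interest of $1,495,600.00, pre-tax earnings = $1,069,228.00.
DCL = total CM / (EBIT − I) = $4,391,828.00 / $1,069,228.00 = 4.1075.
%ΔEPS = DCL × %ΔSales = 4.1075 × +14.5% = +59.6%.

+59.6%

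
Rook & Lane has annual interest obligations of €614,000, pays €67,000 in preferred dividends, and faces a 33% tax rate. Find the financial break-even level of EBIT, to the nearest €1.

€714,000

Preferred dividends are paid after tax, so their pre-tax equivalent is €67,000 ÷ (1 − 0.33) = €100,000.00.
Financial break-even EBIT = interest + D_p ÷ (1 − t) = €614,000 + €100,000.00 = €714,000.00.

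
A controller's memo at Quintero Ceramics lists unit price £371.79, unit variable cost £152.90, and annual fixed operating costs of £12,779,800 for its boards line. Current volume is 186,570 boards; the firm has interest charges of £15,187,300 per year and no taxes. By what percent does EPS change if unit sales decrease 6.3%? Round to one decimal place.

-20.0%

Total contribution margin = 186,570 × £218.89 = £40,838,307.30.
Subtracting fixed costs: EBIT = £40,838,307.30 − £12,779,800 = £28,058,507.30.
After interest of £15,187,300.00, pre-tax earnings = £12,871,207.30.
Degree of combined leverage = contribution ÷ (EBIT − I) = £40,838,307.30 ÷ £12,871,207.30 = 3.1728.
EPS therefore changes by 3.1728 × (-6.3%) = -20.0%.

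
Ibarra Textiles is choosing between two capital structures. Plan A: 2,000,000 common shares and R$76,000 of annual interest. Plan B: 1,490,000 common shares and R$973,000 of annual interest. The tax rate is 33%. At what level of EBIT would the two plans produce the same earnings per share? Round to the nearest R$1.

R$3,593,647

At indifference, (EBIT − 76,000)(1 − t)/2,000,000 = (EBIT − 973,000)(1 − t)/1,490,000.
Cancelling (1 − t) and cross-multiplying: 1,490,000·(EBIT − 76,000) = 2,000,000·(EBIT − 973,000).
Solving, EBIT = (973,000·2,000,000 − 76,000·1,490,000) / (2,000,000 − 1,490,000) = 1,832,760,000,000 / 510,000 = 3,593,647.06.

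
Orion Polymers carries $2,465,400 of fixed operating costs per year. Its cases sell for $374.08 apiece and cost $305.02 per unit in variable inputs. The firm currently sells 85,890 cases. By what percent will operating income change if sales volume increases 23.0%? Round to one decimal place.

+39.4%

Contribution at this volume is 85,890 × $69.06 = $5,931,563.40.
EBIT = $5,931,563.40 − $2,465,400 = $3,466,163.40.
Degree of operating leverage = $5,931,563.40 / $3,466,163.40 = 1.7113.
%ΔEBIT = DOL × %ΔSales = 1.7113 × +23.0% = +39.4%.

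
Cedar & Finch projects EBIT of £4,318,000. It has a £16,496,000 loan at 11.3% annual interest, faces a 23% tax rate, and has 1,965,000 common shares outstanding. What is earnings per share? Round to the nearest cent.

£0.96

Interest = £1,864,048.00, so EBT = £4,318,000 − £1,864,048.00 = £2,453,952.00.
After tax at 23%: net income = £2,453,952.00 × 0.77 = £1,889,543.04.
Per share: £1,889,543.04 / 1,965,000 shares = £0.96.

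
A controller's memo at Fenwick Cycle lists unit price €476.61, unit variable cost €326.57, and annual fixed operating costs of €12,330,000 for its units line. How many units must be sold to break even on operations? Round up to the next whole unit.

Contribution margin per unit = €476.61 − €326.57 = €150.04.
Units to break even: €12,330,000 ÷ €150.04 = 82,178.09, rounded up to 82,179.

82,179 units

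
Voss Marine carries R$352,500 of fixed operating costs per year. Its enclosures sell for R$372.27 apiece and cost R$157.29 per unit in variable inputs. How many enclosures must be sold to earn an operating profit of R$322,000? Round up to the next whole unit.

3,138 enclosures

Unit CM = price − variable cost = R$372.27 − R$157.29 = R$214.98.
Units = (FC + target) / CM = (R$352,500 + R$322,000) / R$214.98 = 3,137.50, so 3,138 enclosures.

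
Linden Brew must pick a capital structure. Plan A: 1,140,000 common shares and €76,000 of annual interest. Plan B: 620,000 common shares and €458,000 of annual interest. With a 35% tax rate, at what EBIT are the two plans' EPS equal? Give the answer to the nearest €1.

At indifference, (EBIT − 76,000)(1 − t)/1,140,000 = (EBIT − 458,000)(1 − t)/620,000.
The (1 − t) factor cancels: (EBIT − 76,000) × 620,000 = (EBIT − 458,000) × 1,140,000.
EBIT × (1,140,000 − 620,000) = 458,000 × 1,140,000 − 76,000 × 620,000 = 475,000,000,000, so EBIT = 475,000,000,000 ÷ 520,000 = 913,461.54.

€913,462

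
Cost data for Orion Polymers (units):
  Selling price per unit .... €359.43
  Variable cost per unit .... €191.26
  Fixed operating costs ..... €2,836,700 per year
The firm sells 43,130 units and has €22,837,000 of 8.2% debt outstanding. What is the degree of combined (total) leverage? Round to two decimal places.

At 43,130 units, contribution = 43,130 × €168.17 = €7,253,172.10.
Operating income = contribution − fixed costs = €7,253,172.10 − €2,836,700 = €4,416,472.10. Interest = €1,872,634.00.
DOL = €7,253,172.10 ÷ €4,416,472.10 = 1.6423; DFL = €4,416,472.10 ÷ €2,543,838.10 = 1.7361.
Combined leverage = 1.6423 × 1.7361 = 2.8512.

2.85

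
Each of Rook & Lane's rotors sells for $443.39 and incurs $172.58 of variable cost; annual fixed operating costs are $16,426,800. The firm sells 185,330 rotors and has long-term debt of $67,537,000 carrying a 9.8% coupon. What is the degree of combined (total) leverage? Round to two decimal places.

Total contribution margin = 185,330 × $270.81 = $50,189,217.30.
Operating income = contribution − fixed costs = $50,189,217.30 − $16,426,800 = $33,762,417.30. Interest = $6,618,626.00, so EBIT − I = $27,143,791.30.
Degree of total leverage = total CM / (EBIT − interest) = $50,189,217.30 / $27,143,791.30 = 1.8490.

1.85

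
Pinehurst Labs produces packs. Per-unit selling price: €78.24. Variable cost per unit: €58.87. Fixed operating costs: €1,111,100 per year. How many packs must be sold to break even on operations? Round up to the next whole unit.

57,362 packs

Contribution margin per unit = €78.24 − €58.87 = €19.37.
Break-even Q = €1,111,100 / €19.37 = 57,361.90 → 57,362 packs.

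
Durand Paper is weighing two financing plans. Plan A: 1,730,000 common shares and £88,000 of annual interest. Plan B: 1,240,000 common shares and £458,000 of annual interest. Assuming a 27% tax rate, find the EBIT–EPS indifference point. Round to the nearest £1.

£1,394,327

Set EPS_A = EPS_B: (EBIT − £88,000)(1 − 0.27) ÷ 1,730,000 = (EBIT − £458,000)(1 − 0.27) ÷ 1,240,000.
Cancelling (1 − t) and cross-multiplying: 1,240,000·(EBIT − 88,000) = 1,730,000·(EBIT − 458,000).
Solving, EBIT = (458,000·1,730,000 − 88,000·1,240,000) / (1,730,000 − 1,240,000) = 683,220,000,000 / 490,000 = 1,394,326.53.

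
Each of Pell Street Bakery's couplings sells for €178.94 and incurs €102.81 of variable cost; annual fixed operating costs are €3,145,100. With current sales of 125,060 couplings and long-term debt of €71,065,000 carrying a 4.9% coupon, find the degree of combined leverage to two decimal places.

Contribution at this volume is 125,060 × €76.13 = €9,520,817.80.
EBIT = €9,520,817.80 − €3,145,100 = €6,375,717.80. Interest = €3,482,185.00, so EBIT − I = €2,893,532.80.
DCL = contribution ÷ (EBIT − I) = €9,520,817.80 ÷ €2,893,532.80 = 3.2904.

3.29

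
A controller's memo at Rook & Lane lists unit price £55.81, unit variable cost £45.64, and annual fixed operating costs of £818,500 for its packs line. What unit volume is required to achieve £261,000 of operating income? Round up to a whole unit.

Each unit contributes £55.81 − £45.64 = £10.17.
Units = (FC + target) / CM = (£818,500 + £261,000) / £10.17 = 106,145.53, so 106,146 packs.

106,146 packs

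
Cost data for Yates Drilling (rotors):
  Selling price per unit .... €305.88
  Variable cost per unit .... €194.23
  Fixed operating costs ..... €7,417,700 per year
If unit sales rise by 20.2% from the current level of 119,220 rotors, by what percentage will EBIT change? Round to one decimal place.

+45.6%

Contribution at this volume is 119,220 × €111.65 = €13,310,913.00.
EBIT = €13,310,913.00 − €7,417,700 = €5,893,213.00.
DOL = contribution ÷ EBIT = €13,310,913.00 ÷ €5,893,213.00 = 2.2587.
%ΔEBIT = DOL × %ΔSales = 2.2587 × +20.2% = +45.6%.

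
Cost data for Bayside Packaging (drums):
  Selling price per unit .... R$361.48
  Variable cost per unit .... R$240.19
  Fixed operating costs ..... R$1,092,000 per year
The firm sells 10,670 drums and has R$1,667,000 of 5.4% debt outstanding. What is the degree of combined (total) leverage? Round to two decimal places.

11.54

Total contribution margin = 10,670 × R$121.29 = R$1,294,164.30.
EBIT = R$1,294,164.30 − R$1,092,000 = R$202,164.30. Interest = R$90,018.00.
DOL = R$1,294,164.30 ÷ R$202,164.30 = 6.4015; DFL = R$202,164.30 ÷ R$112,146.30 = 1.8027.
Combined leverage = 6.4015 × 1.8027 = 11.5400.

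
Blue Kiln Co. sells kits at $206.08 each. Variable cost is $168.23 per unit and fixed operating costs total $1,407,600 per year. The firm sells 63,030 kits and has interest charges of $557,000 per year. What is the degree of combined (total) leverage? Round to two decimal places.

5.67

At 63,030 units, contribution = 63,030 × $37.85 = $2,385,685.50.
EBIT = $2,385,685.50 − $1,407,600 = $978,085.50. Interest = $557,000.00, so EBIT − I = $421,085.50.
Degree of total leverage = total CM / (EBIT − interest) = $2,385,685.50 / $421,085.50 = 5.6656.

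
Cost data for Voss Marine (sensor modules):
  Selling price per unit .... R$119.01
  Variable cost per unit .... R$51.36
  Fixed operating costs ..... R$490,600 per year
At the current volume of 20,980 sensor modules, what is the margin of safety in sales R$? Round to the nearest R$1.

R$1,633,765

Contribution margin per unit = R$119.01 − R$51.36 = R$67.65. Break-even units = R$490,600 ÷ R$67.65 = 7,252.03; break-even revenue = 7,252.03 × R$119.01 = R$863,064.39.
Actual sales revenue = 20,980 × R$119.01 = R$2,496,829.80.
Margin of safety = R$2,496,829.80 − R$863,064.39 = R$1,633,765.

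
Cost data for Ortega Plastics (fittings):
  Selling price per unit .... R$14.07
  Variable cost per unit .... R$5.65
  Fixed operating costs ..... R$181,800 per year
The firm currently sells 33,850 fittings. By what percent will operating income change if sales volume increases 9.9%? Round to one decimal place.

At 33,850 units, contribution = 33,850 × R$8.42 = R$285,017.00.
Subtracting fixed costs: EBIT = R$285,017.00 − R$181,800 = R$103,217.00.
DOL = contribution ÷ EBIT = R$285,017.00 ÷ R$103,217.00 = 2.7613.
Operating income changes by 2.7613 × +9.9% = +27.3%.

+27.3%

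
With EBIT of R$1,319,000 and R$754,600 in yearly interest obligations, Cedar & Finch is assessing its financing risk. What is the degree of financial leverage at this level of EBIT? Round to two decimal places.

2.34

Interest = R$754,600.00.
DFL = EBIT ÷ (EBIT − I) = R$1,319,000 ÷ (R$1,319,000 − R$754,600.00) = R$1,319,000 ÷ R$564,400.00 = 2.3370.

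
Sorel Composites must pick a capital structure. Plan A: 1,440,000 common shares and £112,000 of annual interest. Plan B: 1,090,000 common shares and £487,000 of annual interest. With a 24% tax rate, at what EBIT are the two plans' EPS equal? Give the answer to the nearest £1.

£1,654,857

Set EPS_A = EPS_B: (EBIT − £112,000)(1 − 0.24) ÷ 1,440,000 = (EBIT − £487,000)(1 − 0.24) ÷ 1,090,000.
The (1 − t) factor cancels: (EBIT − 112,000) × 1,090,000 = (EBIT − 487,000) × 1,440,000.
Solving, EBIT = (487,000·1,440,000 − 112,000·1,090,000) / (1,440,000 − 1,090,000) = 579,200,000,000 / 350,000 = 1,654,857.14.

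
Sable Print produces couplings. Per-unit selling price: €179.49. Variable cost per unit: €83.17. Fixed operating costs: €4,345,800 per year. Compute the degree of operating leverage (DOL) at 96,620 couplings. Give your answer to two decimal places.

Contribution at this volume is 96,620 × €96.32 = €9,306,438.40.
Operating income = contribution − fixed costs = €9,306,438.40 − €4,345,800 = €4,960,638.40.
DOL = contribution ÷ EBIT = €9,306,438.40 ÷ €4,960,638.40 = 1.8761.

1.88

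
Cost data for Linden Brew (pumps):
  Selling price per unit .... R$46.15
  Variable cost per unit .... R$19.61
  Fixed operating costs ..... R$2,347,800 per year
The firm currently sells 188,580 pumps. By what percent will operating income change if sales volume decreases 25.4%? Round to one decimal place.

Total contribution margin = 188,580 × R$26.54 = R$5,004,913.20.
Subtracting fixed costs: EBIT = R$5,004,913.20 − R$2,347,800 = R$2,657,113.20.
Degree of operating leverage = R$5,004,913.20 / R$2,657,113.20 = 1.8836.
So EBIT moves 1.8836 × (-25.4%) = -47.8%.

-47.8%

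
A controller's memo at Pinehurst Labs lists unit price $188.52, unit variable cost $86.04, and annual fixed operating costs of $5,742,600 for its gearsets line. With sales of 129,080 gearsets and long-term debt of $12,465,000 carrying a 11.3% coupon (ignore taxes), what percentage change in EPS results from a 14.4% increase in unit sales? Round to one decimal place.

+31.3%

Contribution at this volume is 129,080 × $102.48 = $13,228,118.40.
Operating income = contribution − fixed costs = $13,228,118.40 − $5,742,600 = $7,485,518.40.
Interest = $1,408,545.00, so EBIT − I = $6,076,973.40.
Degree of combined leverage = contribution ÷ (EBIT − I) = $13,228,118.40 ÷ $6,076,973.40 = 2.1768.
%ΔEPS = DCL × %ΔSales = 2.1768 × +14.4% = +31.3%.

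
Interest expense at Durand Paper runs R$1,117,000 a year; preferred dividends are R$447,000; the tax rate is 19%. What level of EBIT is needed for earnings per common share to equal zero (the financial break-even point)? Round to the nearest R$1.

R$1,668,852

Preferred dividends are paid after tax, so their pre-tax equivalent is R$447,000 ÷ (1 − 0.19) = R$551,851.85.
Financial break-even EBIT = interest + D_p ÷ (1 − t) = R$1,117,000 + R$551,851.85 = R$1,668,851.85.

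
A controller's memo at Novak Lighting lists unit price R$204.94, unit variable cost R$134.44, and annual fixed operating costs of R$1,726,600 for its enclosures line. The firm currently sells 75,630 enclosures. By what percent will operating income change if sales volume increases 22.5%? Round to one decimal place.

+33.3%

At 75,630 units, contribution = 75,630 × R$70.50 = R$5,331,915.00.
Subtracting fixed costs: EBIT = R$5,331,915.00 − R$1,726,600 = R$3,605,315.00.
Degree of operating leverage = R$5,331,915.00 / R$3,605,315.00 = 1.4789.
So EBIT moves 1.4789 × (+22.5%) = +33.3%.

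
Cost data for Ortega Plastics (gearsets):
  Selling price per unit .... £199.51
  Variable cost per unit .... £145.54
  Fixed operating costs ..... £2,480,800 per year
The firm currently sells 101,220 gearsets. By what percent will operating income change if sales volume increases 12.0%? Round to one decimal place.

Total contribution margin = 101,220 × £53.97 = £5,462,843.40.
EBIT = £5,462,843.40 − £2,480,800 = £2,982,043.40.
So DOL = total CM / EBIT = £5,462,843.40 / £2,982,043.40 = 1.8319.
Operating income changes by 1.8319 × +12.0% = +22.0%.

+22.0%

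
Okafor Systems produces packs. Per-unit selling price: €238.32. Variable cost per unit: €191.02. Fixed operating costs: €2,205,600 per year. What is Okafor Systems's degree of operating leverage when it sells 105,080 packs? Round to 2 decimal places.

Contribution at this volume is 105,080 × €47.30 = €4,970,284.00.
Subtracting fixed costs: EBIT = €4,970,284.00 − €2,205,600 = €2,764,684.00.
So DOL = total CM / EBIT = €4,970,284.00 / €2,764,684.00 = 1.7978.

1.80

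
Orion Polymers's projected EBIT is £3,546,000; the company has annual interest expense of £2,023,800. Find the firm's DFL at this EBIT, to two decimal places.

Interest = £2,023,800.00.
DFL = EBIT ÷ (EBIT − I) = £3,546,000 ÷ (£3,546,000 − £2,023,800.00) = £3,546,000 ÷ £1,522,200.00 = 2.3295.

2.33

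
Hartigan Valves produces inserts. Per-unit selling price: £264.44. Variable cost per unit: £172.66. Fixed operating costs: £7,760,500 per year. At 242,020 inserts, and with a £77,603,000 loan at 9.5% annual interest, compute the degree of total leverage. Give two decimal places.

At 242,020 units, contribution = 242,020 × £91.78 = £22,212,595.60.
Subtracting fixed costs: EBIT = £22,212,595.60 − £7,760,500 = £14,452,095.60. Interest = £7,372,285.00.
DOL = £22,212,595.60 ÷ £14,452,095.60 = 1.5370; DFL = £14,452,095.60 ÷ £7,079,810.60 = 2.0413.
Combined leverage = 1.5370 × 2.0413 = 3.1375.

3.14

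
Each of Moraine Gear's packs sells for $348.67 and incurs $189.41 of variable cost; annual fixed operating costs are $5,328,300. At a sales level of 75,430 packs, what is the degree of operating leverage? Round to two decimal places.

1.80

Contribution at this volume is 75,430 × $159.26 = $12,012,981.80.
EBIT = $12,012,981.80 − $5,328,300 = $6,684,681.80.
Degree of operating leverage = $12,012,981.80 / $6,684,681.80 = 1.7971.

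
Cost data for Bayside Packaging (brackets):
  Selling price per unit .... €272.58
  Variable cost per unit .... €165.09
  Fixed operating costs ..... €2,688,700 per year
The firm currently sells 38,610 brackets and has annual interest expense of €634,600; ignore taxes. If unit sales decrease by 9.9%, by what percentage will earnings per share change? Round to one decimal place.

-49.7%

Contribution at this volume is 38,610 × €107.49 = €4,150,188.90.
Subtracting fixed costs: EBIT = €4,150,188.90 − €2,688,700 = €1,461,488.90.
Interest = €634,600.00, so EBIT − I = €826,888.90.
Degree of combined leverage = contribution ÷ (EBIT − I) = €4,150,188.90 ÷ €826,888.90 = 5.0190.
%ΔEPS = DCL × %ΔSales = 5.0190 × -9.9% = -49.7%.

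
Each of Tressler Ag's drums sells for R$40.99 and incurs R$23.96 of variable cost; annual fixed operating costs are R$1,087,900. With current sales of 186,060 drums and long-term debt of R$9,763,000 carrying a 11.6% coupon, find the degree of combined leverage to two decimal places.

At 186,060 units, contribution = 186,060 × R$17.03 = R$3,168,601.80.
Subtracting fixed costs: EBIT = R$3,168,601.80 − R$1,087,900 = R$2,080,701.80. Interest = R$1,132,508.00.
DOL = R$3,168,601.80 ÷ R$2,080,701.80 = 1.5229; DFL = R$2,080,701.80 ÷ R$948,193.80 = 2.1944.
DCL = DOL × DFL = 1.5229 × 2.1944 = 3.3419.

3.34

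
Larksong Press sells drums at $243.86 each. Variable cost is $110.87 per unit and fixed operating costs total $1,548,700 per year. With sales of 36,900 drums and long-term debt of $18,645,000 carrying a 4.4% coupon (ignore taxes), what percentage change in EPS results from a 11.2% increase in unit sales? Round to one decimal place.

At 36,900 units, contribution = 36,900 × $132.99 = $4,907,331.00.
Operating income = contribution − fixed costs = $4,907,331.00 − $1,548,700 = $3,358,631.00.
After interest of $820,380.00, pre-tax earnings = $2,538,251.00.
DCL = total CM / (EBIT − I) = $4,907,331.00 / $2,538,251.00 = 1.9334.
EPS therefore changes by 1.9334 × (+11.2%) = +21.7%.

+21.7%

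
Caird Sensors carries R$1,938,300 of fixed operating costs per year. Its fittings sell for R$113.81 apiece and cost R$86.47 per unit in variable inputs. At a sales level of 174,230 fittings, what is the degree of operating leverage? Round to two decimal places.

Contribution at this volume is 174,230 × R$27.34 = R$4,763,448.20.
Operating income = contribution − fixed costs = R$4,763,448.20 − R$1,938,300 = R$2,825,148.20.
Degree of operating leverage = R$4,763,448.20 / R$2,825,148.20 = 1.6861.

1.69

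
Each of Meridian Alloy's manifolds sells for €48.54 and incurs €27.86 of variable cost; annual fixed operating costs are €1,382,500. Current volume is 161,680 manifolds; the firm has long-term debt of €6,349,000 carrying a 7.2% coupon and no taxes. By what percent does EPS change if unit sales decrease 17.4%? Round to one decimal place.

-38.7%

Contribution at this volume is 161,680 × €20.68 = €3,343,542.40.
Operating income = contribution − fixed costs = €3,343,542.40 − €1,382,500 = €1,961,042.40.
Interest = €457,128.00, so EBIT − I = €1,503,914.40.
Degree of combined leverage = contribution ÷ (EBIT − I) = €3,343,542.40 ÷ €1,503,914.40 = 2.2232.
EPS therefore changes by 2.2232 × (-17.4%) = -38.7%.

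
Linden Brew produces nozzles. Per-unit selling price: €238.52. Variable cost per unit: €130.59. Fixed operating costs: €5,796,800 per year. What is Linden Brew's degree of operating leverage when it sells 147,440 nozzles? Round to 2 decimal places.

Contribution at this volume is 147,440 × €107.93 = €15,913,199.20.
EBIT = €15,913,199.20 − €5,796,800 = €10,116,399.20.
So DOL = total CM / EBIT = €15,913,199.20 / €10,116,399.20 = 1.5730.

1.57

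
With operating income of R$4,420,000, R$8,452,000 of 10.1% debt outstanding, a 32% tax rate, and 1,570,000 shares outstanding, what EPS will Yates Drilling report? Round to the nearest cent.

R$1.54

Interest = R$853,652.00, so EBT = R$4,420,000 − R$853,652.00 = R$3,566,348.00.
Net income = R$3,566,348.00 × (1 − 0.32) = R$2,425,116.64.
Per share: R$2,425,116.64 / 1,570,000 shares = R$1.54.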